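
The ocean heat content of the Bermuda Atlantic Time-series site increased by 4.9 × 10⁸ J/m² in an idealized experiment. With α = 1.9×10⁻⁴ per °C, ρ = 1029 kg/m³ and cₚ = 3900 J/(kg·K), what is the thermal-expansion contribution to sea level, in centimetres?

Δh = αQ/(ρcₚ) = 1.9×10⁻⁴ × 4.9×10⁸ / (1029 × 3900) ≈ 0.023199 m

2.3 cm of thermosteric rise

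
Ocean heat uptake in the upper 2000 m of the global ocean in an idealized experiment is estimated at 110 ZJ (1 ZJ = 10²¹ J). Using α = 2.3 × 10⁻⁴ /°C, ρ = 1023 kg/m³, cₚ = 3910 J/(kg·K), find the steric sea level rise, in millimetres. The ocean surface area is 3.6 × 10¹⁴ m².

Per unit area: Q = 110×10²¹ / (3.6×10¹⁴) ≈ 3.056×10⁸ J/m²
Δh = αQ/(ρcₚ) = 2.3×10⁻⁴ × 3.056×10⁸ / (1023 × 3910) ≈ 0.017572 m

Δh ≈ 17.6 mm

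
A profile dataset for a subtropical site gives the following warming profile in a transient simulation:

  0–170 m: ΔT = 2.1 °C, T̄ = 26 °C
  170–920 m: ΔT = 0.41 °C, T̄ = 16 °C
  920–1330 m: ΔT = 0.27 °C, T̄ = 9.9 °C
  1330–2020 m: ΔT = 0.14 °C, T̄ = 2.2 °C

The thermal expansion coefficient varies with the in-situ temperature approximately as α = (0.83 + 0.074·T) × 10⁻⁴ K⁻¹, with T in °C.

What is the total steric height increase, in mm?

187 mm of thermosteric rise

Layer 1: α = (0.83 + 0.074×26)×10⁻⁴ = 2.754×10⁻⁴ K⁻¹
Layer 2: α = (0.83 + 0.074×16)×10⁻⁴ = 2.014×10⁻⁴ K⁻¹
Layer 3: α = (0.83 + 0.074×9.9)×10⁻⁴ = 1.5626×10⁻⁴ K⁻¹
Layer 4: α = (0.83 + 0.074×2.2)×10⁻⁴ = 0.9928×10⁻⁴ K⁻¹
0–170 m: 170 × 2.1 × 2.754×10⁻⁴ = 0.0983178 m
Layer 2: 0.41 × 2.014×10⁻⁴ × 750 = 0.0619305 m
920–1330 m: 0.27 × 410 × 1.5626×10⁻⁴ = 0.017297982 m
Layer 4: 0.14 × 690 × 0.9928×10⁻⁴ = 0.009590448 m
Δh = 0.0983178 + 0.0619305 + 0.017297982 + 0.009590448 = 0.18713673 m ≈ 187 mm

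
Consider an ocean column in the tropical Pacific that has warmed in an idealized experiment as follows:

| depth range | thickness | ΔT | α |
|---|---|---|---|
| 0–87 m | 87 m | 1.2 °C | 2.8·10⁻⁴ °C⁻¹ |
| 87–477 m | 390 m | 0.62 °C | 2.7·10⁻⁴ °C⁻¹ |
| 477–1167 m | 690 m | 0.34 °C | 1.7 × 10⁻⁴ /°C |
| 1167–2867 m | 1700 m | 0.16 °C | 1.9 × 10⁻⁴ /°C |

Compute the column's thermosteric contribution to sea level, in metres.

Layer 1: 87 × 2.8×10⁻⁴ × 1.2 = 0.029232 m
87–477 m: 2.7×10⁻⁴ × 390 × 0.62 = 0.065286 m
Layer 3: 1.7×10⁻⁴ × 0.34 × 690 = 0.039882 m
1167–2867 m: 1.9×10⁻⁴ × 1700 × 0.16 = 0.05168 m
Δh = 0.029232 + 0.065286 + 0.039882 + 0.05168 = 0.18608 m

Δh = 0.186 m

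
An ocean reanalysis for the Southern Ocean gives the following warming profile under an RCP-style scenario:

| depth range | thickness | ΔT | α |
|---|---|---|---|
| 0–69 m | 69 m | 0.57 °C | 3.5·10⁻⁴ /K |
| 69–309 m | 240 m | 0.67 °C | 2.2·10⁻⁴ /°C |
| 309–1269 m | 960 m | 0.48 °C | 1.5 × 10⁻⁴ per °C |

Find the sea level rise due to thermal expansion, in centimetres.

11.8 cm

0–69 m: 3.5×10⁻⁴ × 69 × 0.57 = 0.0137655 m
69–309 m: 2.2×10⁻⁴ × 0.67 × 240 = 0.035376 m
309–1269 m: 1.5×10⁻⁴ × 960 × 0.48 = 0.06912 m
Δh = 0.0137655 + 0.035376 + 0.06912 = 0.1182615 m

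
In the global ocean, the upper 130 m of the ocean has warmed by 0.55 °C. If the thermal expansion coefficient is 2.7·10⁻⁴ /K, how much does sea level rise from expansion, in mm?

19.3 mm of thermosteric rise

Δh = αΔT·H = 2.7×10⁻⁴ × 0.55 × 130 = 0.019305 m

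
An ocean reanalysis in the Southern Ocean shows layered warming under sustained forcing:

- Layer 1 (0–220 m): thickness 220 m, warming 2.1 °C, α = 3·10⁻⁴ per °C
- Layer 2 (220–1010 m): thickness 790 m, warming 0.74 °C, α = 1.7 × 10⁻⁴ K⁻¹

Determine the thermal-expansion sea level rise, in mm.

0–220 m: 3×10⁻⁴ × 2.1 × 220 = 0.13860 m
220–1010 m: 790 × 0.74 × 1.7×10⁻⁴ = 0.099382 m
Δh = 0.13860 + 0.099382 = 0.237982 m

about 240 mm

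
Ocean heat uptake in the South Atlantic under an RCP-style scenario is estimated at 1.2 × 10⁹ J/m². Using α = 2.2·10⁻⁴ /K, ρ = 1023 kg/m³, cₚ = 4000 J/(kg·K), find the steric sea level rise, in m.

Δh = αQ/(ρcₚ) = 2.2×10⁻⁴ × 1.2×10⁹ / (1023 × 4000) ≈ 0.064516 m

0.065 m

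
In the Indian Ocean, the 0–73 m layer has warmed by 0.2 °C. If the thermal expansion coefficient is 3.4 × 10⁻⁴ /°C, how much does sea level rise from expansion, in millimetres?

Δh = αΔT·H = 3.4×10⁻⁴ × 0.2 × 73 = 0.004964 m

about 4.96 mm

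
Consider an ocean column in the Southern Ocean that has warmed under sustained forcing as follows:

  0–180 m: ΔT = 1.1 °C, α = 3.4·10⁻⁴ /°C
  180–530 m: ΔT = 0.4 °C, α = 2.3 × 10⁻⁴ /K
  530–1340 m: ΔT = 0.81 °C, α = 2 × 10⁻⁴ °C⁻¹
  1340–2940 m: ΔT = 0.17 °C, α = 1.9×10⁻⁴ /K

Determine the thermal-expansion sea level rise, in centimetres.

about 28 cm

Layer 1: 3.4×10⁻⁴ × 180 × 1.1 = 0.06732 m
180–530 m: 2.3×10⁻⁴ × 0.4 × 350 = 0.03220 m
530–1340 m: 2×10⁻⁴ × 810 × 0.81 = 0.13122 m
Layer 4: 1.9×10⁻⁴ × 0.17 × 1600 = 0.05168 m
Δh = 0.06732 + 0.03220 + 0.13122 + 0.05168 = 0.28242 m ≈ 28 cm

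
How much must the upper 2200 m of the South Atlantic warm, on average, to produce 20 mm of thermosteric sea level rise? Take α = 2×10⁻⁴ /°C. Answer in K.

ΔT = Δh/(αH) = 0.02 / (2×10⁻⁴ × 2200) ≈ 0.04545 K

0.0455 K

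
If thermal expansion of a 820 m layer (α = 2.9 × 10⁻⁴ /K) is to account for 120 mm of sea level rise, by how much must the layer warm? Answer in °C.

ΔT = Δh/(αH) = 0.12 / (2.9×10⁻⁴ × 820) ≈ 0.5046 °C

ΔT ≈ 0.50 °C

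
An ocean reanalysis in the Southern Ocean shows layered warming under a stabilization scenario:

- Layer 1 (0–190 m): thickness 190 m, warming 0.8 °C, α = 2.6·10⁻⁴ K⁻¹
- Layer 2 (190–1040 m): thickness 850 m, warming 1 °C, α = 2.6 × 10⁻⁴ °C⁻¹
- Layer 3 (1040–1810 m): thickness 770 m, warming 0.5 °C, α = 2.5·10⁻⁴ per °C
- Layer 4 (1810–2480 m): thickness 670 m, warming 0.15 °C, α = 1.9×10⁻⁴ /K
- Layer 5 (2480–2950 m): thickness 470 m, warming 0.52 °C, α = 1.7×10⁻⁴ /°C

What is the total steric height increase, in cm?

Δh = 42 cm

Layer 1: 0.8 × 190 × 2.6×10⁻⁴ = 0.03952 m
Layer 2: 1 × 850 × 2.6×10⁻⁴ = 0.22100 m
2.5×10⁻⁴ × 770 × 0.5 = 0.09625 m
1810–2480 m: 1.9×10⁻⁴ × 0.15 × 670 = 0.019095 m
Layer 5: 470 × 1.7×10⁻⁴ × 0.52 = 0.041548 m
Δh = 0.03952 + 0.22100 + 0.09625 + 0.019095 + 0.041548 = 0.417413 m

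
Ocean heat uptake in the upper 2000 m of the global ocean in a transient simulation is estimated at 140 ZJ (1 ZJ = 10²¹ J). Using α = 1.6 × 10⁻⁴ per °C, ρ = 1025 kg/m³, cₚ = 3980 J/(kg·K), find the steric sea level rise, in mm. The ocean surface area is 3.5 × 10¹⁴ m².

Per unit area: Q = 140×10²¹ / (3.5×10¹⁴) = 4×10⁸ J/m²
Δh = αQ/(ρcₚ) = 1.6×10⁻⁴ × 4×10⁸ / (1025 × 3980) ≈ 0.015688 m

about 16 mm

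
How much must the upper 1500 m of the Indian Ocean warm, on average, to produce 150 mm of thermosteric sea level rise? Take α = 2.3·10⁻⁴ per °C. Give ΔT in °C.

0.435 °C

ΔT = Δh/(αH) = 0.15 / (2.3×10⁻⁴ × 1500) ≈ 0.4348 °C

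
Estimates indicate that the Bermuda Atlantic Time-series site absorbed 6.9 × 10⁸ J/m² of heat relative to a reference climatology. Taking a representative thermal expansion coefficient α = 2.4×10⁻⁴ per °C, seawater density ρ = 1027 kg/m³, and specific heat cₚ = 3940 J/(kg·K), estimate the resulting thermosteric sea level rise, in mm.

about 40.9 mm

Δh = αQ/(ρcₚ) = 2.4×10⁻⁴ × 6.9×10⁸ / (1027 × 3940) ≈ 0.040925 m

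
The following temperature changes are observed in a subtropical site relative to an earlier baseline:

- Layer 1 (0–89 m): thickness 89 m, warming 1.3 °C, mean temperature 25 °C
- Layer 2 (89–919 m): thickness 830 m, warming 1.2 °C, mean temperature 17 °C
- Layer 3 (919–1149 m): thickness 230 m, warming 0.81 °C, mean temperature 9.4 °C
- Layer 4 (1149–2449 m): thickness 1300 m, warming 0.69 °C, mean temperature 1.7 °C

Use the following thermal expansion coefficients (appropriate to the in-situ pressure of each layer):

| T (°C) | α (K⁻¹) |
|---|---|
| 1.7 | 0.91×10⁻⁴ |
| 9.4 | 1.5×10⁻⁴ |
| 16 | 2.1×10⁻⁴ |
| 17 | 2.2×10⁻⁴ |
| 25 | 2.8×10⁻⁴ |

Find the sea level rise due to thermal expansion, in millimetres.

361 mm of thermosteric rise

Layer 1 at 25 °C → α = 2.8×10⁻⁴ K⁻¹
Layer 2 at 17 °C → α = 2.2×10⁻⁴ K⁻¹
Layer 3 at 9.4 °C → α = 1.5×10⁻⁴ K⁻¹
Layer 4 at 1.7 °C → α = 0.91×10⁻⁴ K⁻¹
Layer 1: 1.3 × 2.8×10⁻⁴ × 89 = 0.032396 m
1.2 × 2.2×10⁻⁴ × 830 = 0.21912 m
Layer 3: 1.5×10⁻⁴ × 230 × 0.81 = 0.027945 m
1149–2449 m: 1300 × 0.69 × 0.91×10⁻⁴ = 0.081627 m
Δh = 0.032396 + 0.21912 + 0.027945 + 0.081627 = 0.361088 m ≈ 361 mm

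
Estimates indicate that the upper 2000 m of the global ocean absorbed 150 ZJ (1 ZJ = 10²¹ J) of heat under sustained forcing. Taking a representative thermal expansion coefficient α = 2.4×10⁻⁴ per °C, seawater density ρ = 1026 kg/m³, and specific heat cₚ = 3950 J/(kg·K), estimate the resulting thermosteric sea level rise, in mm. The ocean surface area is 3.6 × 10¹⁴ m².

Per unit area: Q = 150×10²¹ / (3.6×10¹⁴) ≈ 4.167×10⁸ J/m²
Δh = αQ/(ρcₚ) = 2.4×10⁻⁴ × 4.167×10⁸ / (1026 × 3950) ≈ 0.024677 m

24.7 mm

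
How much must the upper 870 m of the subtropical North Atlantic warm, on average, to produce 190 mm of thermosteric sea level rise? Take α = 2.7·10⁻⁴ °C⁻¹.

ΔT = Δh/(αH) = 0.19 / (2.7×10⁻⁴ × 870) ≈ 0.8089 °C

about 0.81 °C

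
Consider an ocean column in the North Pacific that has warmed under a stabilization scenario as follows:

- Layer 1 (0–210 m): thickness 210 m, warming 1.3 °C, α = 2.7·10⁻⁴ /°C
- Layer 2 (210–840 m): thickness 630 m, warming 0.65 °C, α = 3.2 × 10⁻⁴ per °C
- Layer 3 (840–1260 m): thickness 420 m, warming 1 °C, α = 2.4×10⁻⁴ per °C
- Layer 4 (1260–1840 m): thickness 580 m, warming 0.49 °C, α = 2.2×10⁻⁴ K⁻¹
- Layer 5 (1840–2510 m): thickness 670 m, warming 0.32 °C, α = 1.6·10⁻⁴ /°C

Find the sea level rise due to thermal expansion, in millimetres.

402 mm

0–210 m: 2.7×10⁻⁴ × 210 × 1.3 = 0.07371 m
0.65 × 630 × 3.2×10⁻⁴ = 0.13104 m
2.4×10⁻⁴ × 420 × 1 = 0.10080 m
Layer 4: 0.49 × 2.2×10⁻⁴ × 580 = 0.062524 m
670 × 1.6×10⁻⁴ × 0.32 = 0.034304 m
Δh = 0.07371 + 0.13104 + 0.10080 + 0.062524 + 0.034304 = 0.402378 m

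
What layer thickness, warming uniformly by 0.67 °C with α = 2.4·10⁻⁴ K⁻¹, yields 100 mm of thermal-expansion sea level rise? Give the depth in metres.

H = Δh/(αΔT) = 0.1 / (2.4×10⁻⁴ × 0.67) ≈ 621.9 m

H ≈ 622 m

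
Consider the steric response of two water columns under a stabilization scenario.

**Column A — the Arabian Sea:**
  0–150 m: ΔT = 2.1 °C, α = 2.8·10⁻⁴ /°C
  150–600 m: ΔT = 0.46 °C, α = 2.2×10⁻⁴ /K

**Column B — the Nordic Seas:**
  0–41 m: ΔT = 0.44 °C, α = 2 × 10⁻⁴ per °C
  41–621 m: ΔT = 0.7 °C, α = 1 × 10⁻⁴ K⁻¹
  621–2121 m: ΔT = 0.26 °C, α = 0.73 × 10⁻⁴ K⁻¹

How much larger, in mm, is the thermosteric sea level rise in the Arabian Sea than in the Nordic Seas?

A 0–150 m: 2.1 × 150 × 2.8×10⁻⁴ = 0.08820 m
A 0.46 × 2.2×10⁻⁴ × 450 = 0.04554 m
A total: 0.13374 m
B 2×10⁻⁴ × 0.44 × 41 = 0.003608 m
B 41–621 m: 1×10⁻⁴ × 580 × 0.7 = 0.04060 m
B 621–2121 m: 1500 × 0.26 × 0.73×10⁻⁴ = 0.02847 m
B total: 0.072678 m
Difference: 0.13374 − 0.072678 = 0.061062 m

61.1 mm larger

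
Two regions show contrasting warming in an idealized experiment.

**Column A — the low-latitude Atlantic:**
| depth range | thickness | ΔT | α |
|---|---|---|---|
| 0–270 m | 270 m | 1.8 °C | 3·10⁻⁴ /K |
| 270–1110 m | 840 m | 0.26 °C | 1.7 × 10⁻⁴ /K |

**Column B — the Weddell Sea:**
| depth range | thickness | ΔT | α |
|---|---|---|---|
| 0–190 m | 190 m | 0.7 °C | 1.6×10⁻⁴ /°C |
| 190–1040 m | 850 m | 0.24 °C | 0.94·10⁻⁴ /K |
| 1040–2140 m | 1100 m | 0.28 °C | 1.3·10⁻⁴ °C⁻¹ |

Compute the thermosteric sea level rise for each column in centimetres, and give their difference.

A: 18.3 cm; B: 8.05 cm; difference 10.2 cm

A 1.8 × 3×10⁻⁴ × 270 = 0.14580 m
A Layer 2: 0.26 × 1.7×10⁻⁴ × 840 = 0.037128 m
A total: 0.182928 m
B 0.7 × 1.6×10⁻⁴ × 190 = 0.02128 m
B Layer 2: 850 × 0.94×10⁻⁴ × 0.24 = 0.019176 m
B 1040–2140 m: 1100 × 0.28 × 1.3×10⁻⁴ = 0.04004 m
B total: 0.080496 m
Difference: 0.182928 − 0.080496 = 0.102432 m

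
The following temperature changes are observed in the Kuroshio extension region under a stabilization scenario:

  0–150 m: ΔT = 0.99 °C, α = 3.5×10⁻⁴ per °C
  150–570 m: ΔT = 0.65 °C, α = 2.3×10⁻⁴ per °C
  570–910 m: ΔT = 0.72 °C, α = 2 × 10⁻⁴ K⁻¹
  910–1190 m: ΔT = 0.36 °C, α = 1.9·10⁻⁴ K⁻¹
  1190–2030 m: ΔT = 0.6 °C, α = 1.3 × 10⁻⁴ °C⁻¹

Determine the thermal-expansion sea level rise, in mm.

150 × 3.5×10⁻⁴ × 0.99 = 0.051975 m
Layer 2: 2.3×10⁻⁴ × 420 × 0.65 = 0.06279 m
0.72 × 340 × 2×10⁻⁴ = 0.04896 m
1.9×10⁻⁴ × 280 × 0.36 = 0.019152 m
840 × 0.6 × 1.3×10⁻⁴ = 0.06552 m
Δh = 0.051975 + 0.06279 + 0.04896 + 0.019152 + 0.06552 = 0.248397 m

Δh = 250 mm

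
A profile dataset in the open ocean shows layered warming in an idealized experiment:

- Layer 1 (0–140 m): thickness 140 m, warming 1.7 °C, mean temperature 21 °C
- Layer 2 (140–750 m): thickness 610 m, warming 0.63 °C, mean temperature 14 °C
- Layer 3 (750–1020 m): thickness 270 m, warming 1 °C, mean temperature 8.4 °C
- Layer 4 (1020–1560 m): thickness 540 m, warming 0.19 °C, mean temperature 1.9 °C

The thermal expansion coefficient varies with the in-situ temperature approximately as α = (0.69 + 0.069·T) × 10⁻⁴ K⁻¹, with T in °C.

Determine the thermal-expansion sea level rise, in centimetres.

Δh ≈ 16 cm

Layer 1: α = (0.69 + 0.069×21)×10⁻⁴ = 2.139×10⁻⁴ K⁻¹
Layer 2: α = (0.69 + 0.069×14)×10⁻⁴ = 1.656×10⁻⁴ K⁻¹
Layer 3: α = (0.69 + 0.069×8.4)×10⁻⁴ = 1.2696×10⁻⁴ K⁻¹
Layer 4: α = (0.69 + 0.069×1.9)×10⁻⁴ = 0.8211×10⁻⁴ K⁻¹
Layer 1: 2.139×10⁻⁴ × 1.7 × 140 = 0.0509082 m
140–750 m: 1.656×10⁻⁴ × 610 × 0.63 = 0.06364008 m
1.2696×10⁻⁴ × 1 × 270 = 0.0342792 m
0.19 × 0.8211×10⁻⁴ × 540 = 0.008424486 m
Δh = 0.0509082 + 0.06364008 + 0.0342792 + 0.008424486 = 0.157251966 m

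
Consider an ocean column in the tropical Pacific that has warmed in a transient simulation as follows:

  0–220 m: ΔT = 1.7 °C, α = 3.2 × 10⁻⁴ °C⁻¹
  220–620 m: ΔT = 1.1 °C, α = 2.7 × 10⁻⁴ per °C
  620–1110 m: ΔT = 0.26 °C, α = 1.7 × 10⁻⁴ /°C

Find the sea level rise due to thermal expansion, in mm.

about 260 mm

220 × 1.7 × 3.2×10⁻⁴ = 0.11968 m
220–620 m: 2.7×10⁻⁴ × 1.1 × 400 = 0.11880 m
620–1110 m: 490 × 1.7×10⁻⁴ × 0.26 = 0.021658 m
Δh = 0.11968 + 0.11880 + 0.021658 = 0.260138 m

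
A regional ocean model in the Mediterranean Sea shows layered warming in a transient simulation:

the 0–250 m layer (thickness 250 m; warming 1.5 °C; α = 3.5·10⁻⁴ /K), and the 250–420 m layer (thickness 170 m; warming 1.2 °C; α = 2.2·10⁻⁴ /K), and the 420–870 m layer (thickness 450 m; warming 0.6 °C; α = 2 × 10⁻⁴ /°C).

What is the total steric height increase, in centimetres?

Layer 1: 3.5×10⁻⁴ × 250 × 1.5 = 0.13125 m
2.2×10⁻⁴ × 170 × 1.2 = 0.04488 m
420–870 m: 2×10⁻⁴ × 450 × 0.6 = 0.05400 m
Δh = 0.13125 + 0.04488 + 0.05400 = 0.23013 m

Δh = 23.0 cm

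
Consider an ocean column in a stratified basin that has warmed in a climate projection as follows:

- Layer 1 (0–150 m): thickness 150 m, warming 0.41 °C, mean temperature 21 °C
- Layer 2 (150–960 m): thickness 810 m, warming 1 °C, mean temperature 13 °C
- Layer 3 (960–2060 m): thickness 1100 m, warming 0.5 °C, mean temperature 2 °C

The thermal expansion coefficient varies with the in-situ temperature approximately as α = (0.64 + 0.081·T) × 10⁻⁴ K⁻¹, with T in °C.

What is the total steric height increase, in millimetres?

196 mm

Layer 1: α = (0.64 + 0.081×21)×10⁻⁴ = 2.341×10⁻⁴ K⁻¹
Layer 2: α = (0.64 + 0.081×13)×10⁻⁴ = 1.693×10⁻⁴ K⁻¹
Layer 3: α = (0.64 + 0.081×2)×10⁻⁴ = 0.802×10⁻⁴ K⁻¹
Layer 1: 2.341×10⁻⁴ × 0.41 × 150 = 0.01439715 m
1.693×10⁻⁴ × 1 × 810 = 0.137133 m
960–2060 m: 0.5 × 1100 × 0.802×10⁻⁴ = 0.04411 m
Δh = 0.01439715 + 0.137133 + 0.04411 = 0.19564015 m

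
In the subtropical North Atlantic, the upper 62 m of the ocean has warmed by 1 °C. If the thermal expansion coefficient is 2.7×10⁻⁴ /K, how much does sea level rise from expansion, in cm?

Δh = 1.67 cm

Δh = αΔT·H = 2.7×10⁻⁴ × 1 × 62 = 0.01674 m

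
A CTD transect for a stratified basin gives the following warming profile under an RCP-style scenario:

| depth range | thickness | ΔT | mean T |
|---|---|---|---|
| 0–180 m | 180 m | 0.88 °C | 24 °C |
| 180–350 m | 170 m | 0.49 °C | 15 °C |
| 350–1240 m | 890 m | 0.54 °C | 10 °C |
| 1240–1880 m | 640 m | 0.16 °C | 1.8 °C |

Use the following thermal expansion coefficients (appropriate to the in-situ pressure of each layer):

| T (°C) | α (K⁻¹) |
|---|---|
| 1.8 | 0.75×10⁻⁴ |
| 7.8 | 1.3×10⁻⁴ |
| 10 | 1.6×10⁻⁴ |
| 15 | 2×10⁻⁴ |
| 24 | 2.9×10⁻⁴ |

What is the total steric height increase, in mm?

Δh = 147 mm

Layer 1 at 24 °C → α = 2.9×10⁻⁴ K⁻¹
Layer 2 at 15 °C → α = 2×10⁻⁴ K⁻¹
Layer 3 at 10 °C → α = 1.6×10⁻⁴ K⁻¹
Layer 4 at 1.8 °C → α = 0.75×10⁻⁴ K⁻¹
0.88 × 180 × 2.9×10⁻⁴ = 0.045936 m
2×10⁻⁴ × 0.49 × 170 = 0.01666 m
350–1240 m: 0.54 × 1.6×10⁻⁴ × 890 = 0.076896 m
640 × 0.16 × 0.75×10⁻⁴ = 0.00768 m
Δh = 0.045936 + 0.01666 + 0.076896 + 0.00768 = 0.147172 m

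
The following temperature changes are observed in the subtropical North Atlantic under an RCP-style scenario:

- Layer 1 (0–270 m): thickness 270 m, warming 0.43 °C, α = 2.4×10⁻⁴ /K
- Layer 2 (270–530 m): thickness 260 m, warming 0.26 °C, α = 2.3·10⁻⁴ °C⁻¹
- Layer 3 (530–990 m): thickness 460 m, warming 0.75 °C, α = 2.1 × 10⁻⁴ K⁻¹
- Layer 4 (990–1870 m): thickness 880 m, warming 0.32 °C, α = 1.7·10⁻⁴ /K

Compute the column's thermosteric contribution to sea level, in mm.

0–270 m: 0.43 × 270 × 2.4×10⁻⁴ = 0.027864 m
Layer 2: 0.26 × 2.3×10⁻⁴ × 260 = 0.015548 m
Layer 3: 2.1×10⁻⁴ × 460 × 0.75 = 0.07245 m
1.7×10⁻⁴ × 880 × 0.32 = 0.047872 m
Δh = 0.027864 + 0.015548 + 0.07245 + 0.047872 = 0.163734 m

Δh = 160 mm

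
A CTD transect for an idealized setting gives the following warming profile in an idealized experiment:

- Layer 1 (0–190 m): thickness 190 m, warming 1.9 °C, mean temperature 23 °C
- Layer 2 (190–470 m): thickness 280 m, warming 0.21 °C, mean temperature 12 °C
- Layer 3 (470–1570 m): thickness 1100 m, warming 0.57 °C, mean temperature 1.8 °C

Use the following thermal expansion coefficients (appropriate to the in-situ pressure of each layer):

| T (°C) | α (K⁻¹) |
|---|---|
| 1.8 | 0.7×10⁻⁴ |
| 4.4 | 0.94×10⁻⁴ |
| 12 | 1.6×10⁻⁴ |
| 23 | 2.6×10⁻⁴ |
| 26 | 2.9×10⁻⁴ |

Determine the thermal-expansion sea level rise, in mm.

Δh = 147 mm

Layer 1 at 23 °C → α = 2.6×10⁻⁴ K⁻¹
Layer 2 at 12 °C → α = 1.6×10⁻⁴ K⁻¹
Layer 3 at 1.8 °C → α = 0.7×10⁻⁴ K⁻¹
Layer 1: 1.9 × 2.6×10⁻⁴ × 190 = 0.09386 m
190–470 m: 1.6×10⁻⁴ × 0.21 × 280 = 0.009408 m
1100 × 0.57 × 0.7×10⁻⁴ = 0.04389 m
Δh = 0.09386 + 0.009408 + 0.04389 = 0.147158 m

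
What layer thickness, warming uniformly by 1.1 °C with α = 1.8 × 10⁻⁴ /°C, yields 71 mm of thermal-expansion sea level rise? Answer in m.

H = Δh/(αΔT) = 0.071 / (1.8×10⁻⁴ × 1.1) ≈ 358.6 m

about 359 m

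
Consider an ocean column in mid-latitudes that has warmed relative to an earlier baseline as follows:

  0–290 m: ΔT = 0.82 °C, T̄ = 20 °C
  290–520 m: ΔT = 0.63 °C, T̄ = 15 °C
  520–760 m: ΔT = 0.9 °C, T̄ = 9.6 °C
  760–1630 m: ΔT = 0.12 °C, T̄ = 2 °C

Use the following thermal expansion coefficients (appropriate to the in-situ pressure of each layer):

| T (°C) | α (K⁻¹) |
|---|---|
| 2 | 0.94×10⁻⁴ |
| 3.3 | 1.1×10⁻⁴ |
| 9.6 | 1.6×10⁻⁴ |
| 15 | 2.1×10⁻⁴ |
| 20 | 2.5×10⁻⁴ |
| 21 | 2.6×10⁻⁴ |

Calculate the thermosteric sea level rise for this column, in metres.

Layer 1 at 20 °C → α = 2.5×10⁻⁴ K⁻¹
Layer 2 at 15 °C → α = 2.1×10⁻⁴ K⁻¹
Layer 3 at 9.6 °C → α = 1.6×10⁻⁴ K⁻¹
Layer 4 at 2 °C → α = 0.94×10⁻⁴ K⁻¹
290 × 2.5×10⁻⁴ × 0.82 = 0.05945 m
Layer 2: 2.1×10⁻⁴ × 0.63 × 230 = 0.030429 m
0.9 × 1.6×10⁻⁴ × 240 = 0.03456 m
Layer 4: 870 × 0.94×10⁻⁴ × 0.12 = 0.0098136 m
Δh = 0.05945 + 0.030429 + 0.03456 + 0.0098136 = 0.1342526 m

0.134 m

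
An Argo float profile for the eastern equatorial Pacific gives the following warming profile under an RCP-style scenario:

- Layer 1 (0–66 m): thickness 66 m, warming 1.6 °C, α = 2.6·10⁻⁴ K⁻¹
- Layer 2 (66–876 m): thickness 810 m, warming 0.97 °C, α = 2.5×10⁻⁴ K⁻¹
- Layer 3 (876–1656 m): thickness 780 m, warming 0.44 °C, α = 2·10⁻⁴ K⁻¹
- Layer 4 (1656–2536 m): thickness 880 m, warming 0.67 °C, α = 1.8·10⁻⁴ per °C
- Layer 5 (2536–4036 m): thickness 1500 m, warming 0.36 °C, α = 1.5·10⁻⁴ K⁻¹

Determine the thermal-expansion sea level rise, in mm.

0–66 m: 2.6×10⁻⁴ × 1.6 × 66 = 0.027456 m
2.5×10⁻⁴ × 0.97 × 810 = 0.196425 m
876–1656 m: 2×10⁻⁴ × 0.44 × 780 = 0.06864 m
Layer 4: 880 × 0.67 × 1.8×10⁻⁴ = 0.106128 m
Layer 5: 0.36 × 1.5×10⁻⁴ × 1500 = 0.08100 m
Δh = 0.027456 + 0.196425 + 0.06864 + 0.106128 + 0.08100 = 0.479649 m

Δh = 480 mm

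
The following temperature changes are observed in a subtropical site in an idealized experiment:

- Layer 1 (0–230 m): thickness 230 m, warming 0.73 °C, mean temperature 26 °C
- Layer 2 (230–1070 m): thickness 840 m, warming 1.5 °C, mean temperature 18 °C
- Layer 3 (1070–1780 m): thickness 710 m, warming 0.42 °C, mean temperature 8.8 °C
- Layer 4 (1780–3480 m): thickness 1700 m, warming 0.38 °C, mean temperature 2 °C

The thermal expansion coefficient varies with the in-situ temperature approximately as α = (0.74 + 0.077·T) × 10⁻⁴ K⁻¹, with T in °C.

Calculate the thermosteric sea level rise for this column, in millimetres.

Layer 1: α = (0.74 + 0.077×26)×10⁻⁴ = 2.742×10⁻⁴ K⁻¹
Layer 2: α = (0.74 + 0.077×18)×10⁻⁴ = 2.126×10⁻⁴ K⁻¹
Layer 3: α = (0.74 + 0.077×8.8)×10⁻⁴ = 1.4176×10⁻⁴ K⁻¹
Layer 4: α = (0.74 + 0.077×2)×10⁻⁴ = 0.894×10⁻⁴ K⁻¹
0.73 × 2.742×10⁻⁴ × 230 = 0.04603818 m
2.126×10⁻⁴ × 1.5 × 840 = 0.267876 m
1.4176×10⁻⁴ × 0.42 × 710 = 0.042272832 m
1780–3480 m: 0.894×10⁻⁴ × 1700 × 0.38 = 0.0577524 m
Δh = 0.04603818 + 0.267876 + 0.042272832 + 0.0577524 = 0.413939412 m

414 mm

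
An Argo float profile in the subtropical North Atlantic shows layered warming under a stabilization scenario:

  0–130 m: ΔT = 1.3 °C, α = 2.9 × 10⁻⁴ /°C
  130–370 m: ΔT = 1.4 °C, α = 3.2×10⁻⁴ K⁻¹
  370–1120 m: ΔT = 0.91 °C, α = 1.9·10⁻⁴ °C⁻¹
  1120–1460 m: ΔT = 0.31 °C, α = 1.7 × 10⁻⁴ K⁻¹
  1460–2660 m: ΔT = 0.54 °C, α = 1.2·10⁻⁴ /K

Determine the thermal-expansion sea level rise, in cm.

38.2 cm

130 × 2.9×10⁻⁴ × 1.3 = 0.04901 m
240 × 1.4 × 3.2×10⁻⁴ = 0.10752 m
0.91 × 750 × 1.9×10⁻⁴ = 0.129675 m
Layer 4: 0.31 × 1.7×10⁻⁴ × 340 = 0.017918 m
1460–2660 m: 1200 × 0.54 × 1.2×10⁻⁴ = 0.07776 m
Δh = 0.04901 + 0.10752 + 0.129675 + 0.017918 + 0.07776 = 0.381883 m ≈ 38.2 cm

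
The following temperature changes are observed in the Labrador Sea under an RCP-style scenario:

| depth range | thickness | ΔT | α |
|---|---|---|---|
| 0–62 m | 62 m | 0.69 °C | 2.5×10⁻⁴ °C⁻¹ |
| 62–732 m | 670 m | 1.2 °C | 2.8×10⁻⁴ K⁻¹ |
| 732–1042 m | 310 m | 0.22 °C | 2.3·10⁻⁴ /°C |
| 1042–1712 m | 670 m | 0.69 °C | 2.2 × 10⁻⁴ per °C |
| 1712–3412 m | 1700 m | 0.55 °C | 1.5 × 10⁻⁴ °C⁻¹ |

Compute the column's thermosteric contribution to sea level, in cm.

0–62 m: 0.69 × 62 × 2.5×10⁻⁴ = 0.010695 m
62–732 m: 670 × 2.8×10⁻⁴ × 1.2 = 0.22512 m
0.22 × 2.3×10⁻⁴ × 310 = 0.015686 m
1042–1712 m: 670 × 2.2×10⁻⁴ × 0.69 = 0.101706 m
1712–3412 m: 1700 × 1.5×10⁻⁴ × 0.55 = 0.14025 m
Δh = 0.010695 + 0.22512 + 0.015686 + 0.101706 + 0.14025 = 0.493457 m ≈ 49.3 cm

49.3 cm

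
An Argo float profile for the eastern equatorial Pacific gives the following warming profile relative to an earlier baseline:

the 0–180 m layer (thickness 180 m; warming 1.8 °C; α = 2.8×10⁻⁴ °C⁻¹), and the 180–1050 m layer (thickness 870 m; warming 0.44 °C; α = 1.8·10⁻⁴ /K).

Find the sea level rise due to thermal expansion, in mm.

Layer 1: 1.8 × 180 × 2.8×10⁻⁴ = 0.09072 m
0.44 × 1.8×10⁻⁴ × 870 = 0.068904 m
Δh = 0.09072 + 0.068904 = 0.159624 m

Δh ≈ 160 mm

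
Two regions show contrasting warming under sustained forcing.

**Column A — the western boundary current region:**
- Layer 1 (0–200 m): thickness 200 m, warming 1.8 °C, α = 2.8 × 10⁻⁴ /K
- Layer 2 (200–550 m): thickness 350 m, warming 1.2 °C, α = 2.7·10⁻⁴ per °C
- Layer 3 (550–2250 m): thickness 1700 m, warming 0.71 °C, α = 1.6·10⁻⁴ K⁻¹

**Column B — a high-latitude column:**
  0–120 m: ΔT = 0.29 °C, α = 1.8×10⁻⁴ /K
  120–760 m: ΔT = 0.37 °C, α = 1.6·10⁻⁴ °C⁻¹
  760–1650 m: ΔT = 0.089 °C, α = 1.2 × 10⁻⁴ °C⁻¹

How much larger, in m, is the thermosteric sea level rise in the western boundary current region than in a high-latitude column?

A Layer 1: 200 × 2.8×10⁻⁴ × 1.8 = 0.10080 m
A 200–550 m: 1.2 × 2.7×10⁻⁴ × 350 = 0.11340 m
A 0.71 × 1.6×10⁻⁴ × 1700 = 0.19312 m
A total: 0.40732 m
B Layer 1: 120 × 1.8×10⁻⁴ × 0.29 = 0.006264 m
B 1.6×10⁻⁴ × 640 × 0.37 = 0.037888 m
B Layer 3: 890 × 0.089 × 1.2×10⁻⁴ = 0.0095052 m
B total: 0.0536572 m
Difference: 0.40732 − 0.0536572 = 0.3536628 m

0.35 m larger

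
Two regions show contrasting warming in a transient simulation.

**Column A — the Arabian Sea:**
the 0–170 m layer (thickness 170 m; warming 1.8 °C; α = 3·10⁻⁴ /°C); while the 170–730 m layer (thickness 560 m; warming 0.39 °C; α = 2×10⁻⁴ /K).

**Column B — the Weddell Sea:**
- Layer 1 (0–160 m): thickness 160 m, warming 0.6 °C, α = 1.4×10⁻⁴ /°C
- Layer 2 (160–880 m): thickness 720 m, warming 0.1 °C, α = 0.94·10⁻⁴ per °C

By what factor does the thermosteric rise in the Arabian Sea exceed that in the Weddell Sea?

A Layer 1: 3×10⁻⁴ × 170 × 1.8 = 0.09180 m
A 560 × 2×10⁻⁴ × 0.39 = 0.04368 m
A total: 0.13548 m
B 1.4×10⁻⁴ × 160 × 0.6 = 0.01344 m
B Layer 2: 0.94×10⁻⁴ × 0.1 × 720 = 0.006768 m
B total: 0.020208 m
Ratio: 0.13548 / 0.020208 ≈ 6.704

≈ 6.7×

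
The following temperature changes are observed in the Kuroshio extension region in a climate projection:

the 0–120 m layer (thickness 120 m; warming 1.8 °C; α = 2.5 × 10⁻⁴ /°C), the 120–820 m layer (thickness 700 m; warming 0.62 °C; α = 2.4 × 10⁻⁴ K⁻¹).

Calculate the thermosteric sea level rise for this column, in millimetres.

1.8 × 120 × 2.5×10⁻⁴ = 0.05400 m
Layer 2: 0.62 × 2.4×10⁻⁴ × 700 = 0.10416 m
Δh = 0.05400 + 0.10416 = 0.15816 m

about 160 mm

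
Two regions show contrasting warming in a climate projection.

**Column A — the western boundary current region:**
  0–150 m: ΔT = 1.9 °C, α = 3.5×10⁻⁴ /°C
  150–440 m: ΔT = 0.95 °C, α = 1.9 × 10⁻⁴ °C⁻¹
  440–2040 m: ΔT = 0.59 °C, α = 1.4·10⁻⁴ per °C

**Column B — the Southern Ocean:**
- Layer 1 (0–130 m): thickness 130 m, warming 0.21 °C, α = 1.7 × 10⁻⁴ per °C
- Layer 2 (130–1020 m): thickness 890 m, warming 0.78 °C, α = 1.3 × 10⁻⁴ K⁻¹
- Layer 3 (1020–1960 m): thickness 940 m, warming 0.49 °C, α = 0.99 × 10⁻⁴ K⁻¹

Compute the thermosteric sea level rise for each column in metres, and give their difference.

Δh_A ≈ 0.28 m, Δh_B ≈ 0.14 m; difference ≈ 0.14 m

A 0–150 m: 3.5×10⁻⁴ × 1.9 × 150 = 0.09975 m
A 0.95 × 290 × 1.9×10⁻⁴ = 0.052345 m
A 440–2040 m: 1600 × 0.59 × 1.4×10⁻⁴ = 0.13216 m
A total: 0.284255 m
B 1.7×10⁻⁴ × 130 × 0.21 = 0.004641 m
B 130–1020 m: 0.78 × 890 × 1.3×10⁻⁴ = 0.090246 m
B 1020–1960 m: 940 × 0.49 × 0.99×10⁻⁴ = 0.0455994 m
B total: 0.1404864 m
Difference: 0.284255 − 0.1404864 = 0.1437686 m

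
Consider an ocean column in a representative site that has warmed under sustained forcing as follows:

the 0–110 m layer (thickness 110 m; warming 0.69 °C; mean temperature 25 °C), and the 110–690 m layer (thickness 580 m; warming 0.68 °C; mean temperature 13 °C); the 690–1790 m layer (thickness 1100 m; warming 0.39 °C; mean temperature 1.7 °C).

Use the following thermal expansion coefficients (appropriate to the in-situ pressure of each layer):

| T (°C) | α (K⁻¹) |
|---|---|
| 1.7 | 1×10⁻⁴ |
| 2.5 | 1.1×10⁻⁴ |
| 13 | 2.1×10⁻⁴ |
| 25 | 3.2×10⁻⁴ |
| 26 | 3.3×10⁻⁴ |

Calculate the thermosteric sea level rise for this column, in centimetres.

Layer 1 at 25 °C → α = 3.2×10⁻⁴ K⁻¹
Layer 2 at 13 °C → α = 2.1×10⁻⁴ K⁻¹
Layer 3 at 1.7 °C → α = 1×10⁻⁴ K⁻¹
0.69 × 110 × 3.2×10⁻⁴ = 0.024288 m
Layer 2: 0.68 × 580 × 2.1×10⁻⁴ = 0.082824 m
690–1790 m: 0.39 × 1100 × 1×10⁻⁴ = 0.04290 m
Δh = 0.024288 + 0.082824 + 0.04290 = 0.150012 m

Δh ≈ 15 cm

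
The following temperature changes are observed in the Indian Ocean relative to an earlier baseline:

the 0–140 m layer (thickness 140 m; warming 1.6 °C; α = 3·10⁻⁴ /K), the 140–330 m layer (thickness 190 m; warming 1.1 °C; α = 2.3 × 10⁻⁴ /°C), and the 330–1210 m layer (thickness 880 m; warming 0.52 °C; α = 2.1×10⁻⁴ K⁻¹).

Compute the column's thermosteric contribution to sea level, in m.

Δh = 0.211 m

1.6 × 140 × 3×10⁻⁴ = 0.06720 m
Layer 2: 2.3×10⁻⁴ × 1.1 × 190 = 0.04807 m
330–1210 m: 2.1×10⁻⁴ × 0.52 × 880 = 0.096096 m
Δh = 0.06720 + 0.04807 + 0.096096 = 0.211366 m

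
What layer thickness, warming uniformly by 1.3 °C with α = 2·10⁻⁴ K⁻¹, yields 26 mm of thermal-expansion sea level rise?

100 m

H = Δh/(αΔT) = 0.026 / (2×10⁻⁴ × 1.3) = 100.0 m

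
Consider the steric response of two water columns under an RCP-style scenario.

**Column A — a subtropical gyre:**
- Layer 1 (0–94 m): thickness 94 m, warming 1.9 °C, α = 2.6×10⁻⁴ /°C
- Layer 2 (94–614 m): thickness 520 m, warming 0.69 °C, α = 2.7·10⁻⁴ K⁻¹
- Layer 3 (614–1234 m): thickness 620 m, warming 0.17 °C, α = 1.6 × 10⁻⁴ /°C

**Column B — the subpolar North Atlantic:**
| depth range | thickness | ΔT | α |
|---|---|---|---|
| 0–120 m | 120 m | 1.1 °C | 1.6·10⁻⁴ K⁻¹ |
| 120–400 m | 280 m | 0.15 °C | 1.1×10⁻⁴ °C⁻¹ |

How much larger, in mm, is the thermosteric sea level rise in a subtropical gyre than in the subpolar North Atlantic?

A 2.6×10⁻⁴ × 1.9 × 94 = 0.046436 m
A 94–614 m: 2.7×10⁻⁴ × 520 × 0.69 = 0.096876 m
A 614–1234 m: 1.6×10⁻⁴ × 0.17 × 620 = 0.016864 m
A total: 0.160176 m
B 1.6×10⁻⁴ × 1.1 × 120 = 0.02112 m
B 0.15 × 1.1×10⁻⁴ × 280 = 0.00462 m
B total: 0.02574 m
Difference: 0.160176 − 0.02574 = 0.134436 m

134 mm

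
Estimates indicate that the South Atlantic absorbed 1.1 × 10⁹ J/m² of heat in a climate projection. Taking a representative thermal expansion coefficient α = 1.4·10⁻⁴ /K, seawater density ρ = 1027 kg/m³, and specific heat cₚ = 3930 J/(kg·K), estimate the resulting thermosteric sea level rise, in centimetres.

Δh = αQ/(ρcₚ) = 1.4×10⁻⁴ × 1.1×10⁹ / (1027 × 3930) ≈ 0.038156 m

3.82 cm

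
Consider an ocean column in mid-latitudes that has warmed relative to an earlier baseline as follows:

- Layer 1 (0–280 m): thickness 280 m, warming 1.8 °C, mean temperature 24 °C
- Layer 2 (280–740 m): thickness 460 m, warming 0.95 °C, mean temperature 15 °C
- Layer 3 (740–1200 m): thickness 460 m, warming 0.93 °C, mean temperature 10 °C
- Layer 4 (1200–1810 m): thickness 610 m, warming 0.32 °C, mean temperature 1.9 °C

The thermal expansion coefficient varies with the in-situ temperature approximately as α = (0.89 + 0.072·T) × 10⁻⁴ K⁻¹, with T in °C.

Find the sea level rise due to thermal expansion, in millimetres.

Layer 1: α = (0.89 + 0.072×24)×10⁻⁴ = 2.618×10⁻⁴ K⁻¹
Layer 2: α = (0.89 + 0.072×15)×10⁻⁴ = 1.97×10⁻⁴ K⁻¹
Layer 3: α = (0.89 + 0.072×10)×10⁻⁴ = 1.61×10⁻⁴ K⁻¹
Layer 4: α = (0.89 + 0.072×1.9)×10⁻⁴ = 1.0268×10⁻⁴ K⁻¹
0–280 m: 2.618×10⁻⁴ × 1.8 × 280 = 0.1319472 m
Layer 2: 1.97×10⁻⁴ × 460 × 0.95 = 0.086089 m
740–1200 m: 460 × 0.93 × 1.61×10⁻⁴ = 0.0688758 m
Layer 4: 0.32 × 610 × 1.0268×10⁻⁴ = 0.020043136 m
Δh = 0.1319472 + 0.086089 + 0.0688758 + 0.020043136 = 0.306955136 m

307 mm of thermosteric rise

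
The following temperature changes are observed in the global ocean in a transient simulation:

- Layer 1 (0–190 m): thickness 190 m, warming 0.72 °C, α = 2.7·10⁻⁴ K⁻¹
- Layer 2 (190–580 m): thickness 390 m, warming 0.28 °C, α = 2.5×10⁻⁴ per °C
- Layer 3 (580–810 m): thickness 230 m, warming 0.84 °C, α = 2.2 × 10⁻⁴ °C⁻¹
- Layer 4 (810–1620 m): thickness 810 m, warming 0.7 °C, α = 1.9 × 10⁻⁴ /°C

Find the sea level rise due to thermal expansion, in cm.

21.4 cm of thermosteric rise

0–190 m: 2.7×10⁻⁴ × 190 × 0.72 = 0.036936 m
2.5×10⁻⁴ × 0.28 × 390 = 0.02730 m
2.2×10⁻⁴ × 230 × 0.84 = 0.042504 m
810–1620 m: 0.7 × 810 × 1.9×10⁻⁴ = 0.10773 m
Δh = 0.036936 + 0.02730 + 0.042504 + 0.10773 = 0.21447 m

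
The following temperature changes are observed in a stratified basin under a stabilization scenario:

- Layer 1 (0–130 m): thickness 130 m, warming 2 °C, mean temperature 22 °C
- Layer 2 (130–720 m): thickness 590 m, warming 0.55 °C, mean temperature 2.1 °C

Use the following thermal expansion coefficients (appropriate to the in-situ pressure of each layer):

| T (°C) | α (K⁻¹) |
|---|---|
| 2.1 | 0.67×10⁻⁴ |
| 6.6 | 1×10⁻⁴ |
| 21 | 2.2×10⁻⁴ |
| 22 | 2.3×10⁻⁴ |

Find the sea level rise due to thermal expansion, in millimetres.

81.5 mm of thermosteric rise

Layer 1 at 22 °C → α = 2.3×10⁻⁴ K⁻¹
Layer 2 at 2.1 °C → α = 0.67×10⁻⁴ K⁻¹
130 × 2 × 2.3×10⁻⁴ = 0.05980 m
130–720 m: 590 × 0.55 × 0.67×10⁻⁴ = 0.0217415 m
Δh = 0.05980 + 0.0217415 = 0.0815415 m ≈ 81.5 mm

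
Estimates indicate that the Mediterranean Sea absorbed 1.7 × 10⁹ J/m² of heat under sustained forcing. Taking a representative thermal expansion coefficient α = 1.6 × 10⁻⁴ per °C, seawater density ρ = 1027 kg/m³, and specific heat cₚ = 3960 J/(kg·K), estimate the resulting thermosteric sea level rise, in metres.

Δh = αQ/(ρcₚ) = 1.6×10⁻⁴ × 1.7×10⁹ / (1027 × 3960) ≈ 0.066881 m

about 0.067 m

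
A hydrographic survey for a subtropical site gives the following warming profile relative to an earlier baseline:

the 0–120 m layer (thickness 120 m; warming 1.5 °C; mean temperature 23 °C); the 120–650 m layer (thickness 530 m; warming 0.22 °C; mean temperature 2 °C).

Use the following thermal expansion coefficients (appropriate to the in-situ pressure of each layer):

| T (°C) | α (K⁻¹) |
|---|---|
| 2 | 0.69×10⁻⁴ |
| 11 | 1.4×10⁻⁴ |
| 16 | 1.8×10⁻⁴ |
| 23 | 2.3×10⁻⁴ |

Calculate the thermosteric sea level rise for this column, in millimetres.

49.4 mm of thermosteric rise

Layer 1 at 23 °C → α = 2.3×10⁻⁴ K⁻¹
Layer 2 at 2 °C → α = 0.69×10⁻⁴ K⁻¹
120 × 1.5 × 2.3×10⁻⁴ = 0.04140 m
0.69×10⁻⁴ × 0.22 × 530 = 0.0080454 m
Δh = 0.04140 + 0.0080454 = 0.0494454 m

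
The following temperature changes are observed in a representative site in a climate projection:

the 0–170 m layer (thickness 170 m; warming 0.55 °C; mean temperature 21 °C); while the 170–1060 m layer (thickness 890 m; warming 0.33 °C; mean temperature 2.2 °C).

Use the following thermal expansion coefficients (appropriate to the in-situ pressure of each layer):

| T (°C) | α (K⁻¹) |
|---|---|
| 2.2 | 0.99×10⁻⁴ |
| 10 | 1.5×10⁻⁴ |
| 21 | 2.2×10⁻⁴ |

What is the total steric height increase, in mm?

Layer 1 at 21 °C → α = 2.2×10⁻⁴ K⁻¹
Layer 2 at 2.2 °C → α = 0.99×10⁻⁴ K⁻¹
0.55 × 2.2×10⁻⁴ × 170 = 0.02057 m
Layer 2: 0.99×10⁻⁴ × 890 × 0.33 = 0.0290763 m
Δh = 0.02057 + 0.0290763 = 0.0496463 m ≈ 49.6 mm

Δh ≈ 49.6 mm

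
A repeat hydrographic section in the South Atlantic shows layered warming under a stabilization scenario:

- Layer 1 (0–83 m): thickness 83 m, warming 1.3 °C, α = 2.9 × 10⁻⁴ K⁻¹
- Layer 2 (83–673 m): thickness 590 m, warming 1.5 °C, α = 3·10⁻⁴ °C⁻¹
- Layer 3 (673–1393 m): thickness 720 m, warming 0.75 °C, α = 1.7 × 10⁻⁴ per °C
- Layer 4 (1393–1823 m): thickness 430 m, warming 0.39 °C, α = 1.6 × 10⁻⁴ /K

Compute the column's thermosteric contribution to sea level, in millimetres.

Δh = 420 mm

83 × 1.3 × 2.9×10⁻⁴ = 0.031291 m
3×10⁻⁴ × 590 × 1.5 = 0.26550 m
673–1393 m: 720 × 0.75 × 1.7×10⁻⁴ = 0.09180 m
1.6×10⁻⁴ × 430 × 0.39 = 0.026832 m
Δh = 0.031291 + 0.26550 + 0.09180 + 0.026832 = 0.415423 m ≈ 420 mm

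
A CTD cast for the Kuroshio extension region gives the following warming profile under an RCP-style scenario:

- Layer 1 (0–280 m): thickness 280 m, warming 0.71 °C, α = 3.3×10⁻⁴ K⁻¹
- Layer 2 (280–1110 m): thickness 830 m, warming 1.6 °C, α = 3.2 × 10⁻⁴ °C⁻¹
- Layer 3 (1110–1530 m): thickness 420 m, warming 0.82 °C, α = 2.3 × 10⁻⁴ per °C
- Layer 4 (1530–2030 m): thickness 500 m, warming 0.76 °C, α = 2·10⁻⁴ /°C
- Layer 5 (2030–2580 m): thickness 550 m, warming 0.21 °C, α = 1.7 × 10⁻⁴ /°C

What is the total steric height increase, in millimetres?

3.3×10⁻⁴ × 0.71 × 280 = 0.065604 m
3.2×10⁻⁴ × 830 × 1.6 = 0.42496 m
Layer 3: 2.3×10⁻⁴ × 0.82 × 420 = 0.079212 m
1530–2030 m: 0.76 × 2×10⁻⁴ × 500 = 0.07600 m
0.21 × 1.7×10⁻⁴ × 550 = 0.019635 m
Δh = 0.065604 + 0.42496 + 0.079212 + 0.07600 + 0.019635 = 0.665411 m ≈ 665 mm

665 mm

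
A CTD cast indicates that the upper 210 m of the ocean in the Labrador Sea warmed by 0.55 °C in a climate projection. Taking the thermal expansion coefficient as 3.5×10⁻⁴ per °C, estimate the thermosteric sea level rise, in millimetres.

Δh = αΔT·H = 3.5×10⁻⁴ × 0.55 × 210 = 0.040425 m

Δh ≈ 40 mm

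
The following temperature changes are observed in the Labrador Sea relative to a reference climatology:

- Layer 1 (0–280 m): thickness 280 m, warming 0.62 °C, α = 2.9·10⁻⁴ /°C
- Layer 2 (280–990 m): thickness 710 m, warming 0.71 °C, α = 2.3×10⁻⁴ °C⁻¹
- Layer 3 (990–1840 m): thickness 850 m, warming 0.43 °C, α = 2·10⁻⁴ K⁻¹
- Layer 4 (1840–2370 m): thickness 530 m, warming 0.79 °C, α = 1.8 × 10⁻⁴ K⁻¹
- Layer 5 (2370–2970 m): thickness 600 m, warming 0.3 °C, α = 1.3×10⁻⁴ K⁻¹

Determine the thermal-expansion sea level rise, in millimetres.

Δh ≈ 338 mm

Layer 1: 0.62 × 2.9×10⁻⁴ × 280 = 0.050344 m
710 × 0.71 × 2.3×10⁻⁴ = 0.115943 m
990–1840 m: 2×10⁻⁴ × 850 × 0.43 = 0.07310 m
Layer 4: 0.79 × 530 × 1.8×10⁻⁴ = 0.075366 m
600 × 1.3×10⁻⁴ × 0.3 = 0.02340 m
Δh = 0.050344 + 0.115943 + 0.07310 + 0.075366 + 0.02340 = 0.338153 m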